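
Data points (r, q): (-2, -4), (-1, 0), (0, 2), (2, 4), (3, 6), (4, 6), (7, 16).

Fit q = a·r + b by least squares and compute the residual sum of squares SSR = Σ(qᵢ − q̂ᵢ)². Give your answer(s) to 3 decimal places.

Compute the Gram sums: Σr·r = 83, Σr = 13, Σ1 = 7.
For Mᵀq: Σr·q = 170, Σq = 30.
So MᵀM·[a, b]ᵀ = Mᵀq: [[83, 13]; [13, 7]]·[a, b]ᵀ = [170, 30]ᵀ.
Eliminating b: 7·(row 1) − 13·(row 2) gives 412·a = 7·170 − 13·30 = 800, so a = 200/103.
Then b = (30 − 13·(200/103))/7 = 70/103.
Residuals: -82/103, 130/103, 136/103, -58/103, -52/103, -252/103, 178/103; SSR = 1392/103.

SSR = 13.515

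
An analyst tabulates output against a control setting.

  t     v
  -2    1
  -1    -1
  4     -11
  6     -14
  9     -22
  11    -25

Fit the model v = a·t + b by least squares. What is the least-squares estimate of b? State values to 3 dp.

b = -2.902

Compute the Gram sums: Σt·t = 259, Σt = 27, Σ1 = 6.
And Σt·v = -602, Σv = -72.
AᵀA·[a, b]ᵀ = Aᵀv becomes [[259, 27]; [27, 6]]·[a, b]ᵀ = [-602, -72]ᵀ.
Δ = 259·6 − 27² = 825.
a = ((-602)·6 − 27·(-72))/825 = -556/275; b = (259·(-72) − 27·(-602))/825 = -798/275.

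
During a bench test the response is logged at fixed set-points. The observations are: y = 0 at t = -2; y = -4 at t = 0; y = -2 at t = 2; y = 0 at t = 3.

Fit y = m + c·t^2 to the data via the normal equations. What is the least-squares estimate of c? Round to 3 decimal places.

From the data, Σ1 = 4, Σt^2 = 17, Σt^2·t^2 = 113.
And Σy = -6, Σt^2·y = -8.
det = 4·113 − 17² = 163.
m = ((-6)·113 − 17·(-8))/163 = -542/163; c = (4·(-8) − 17·(-6))/163 = 70/163.

c = 0.429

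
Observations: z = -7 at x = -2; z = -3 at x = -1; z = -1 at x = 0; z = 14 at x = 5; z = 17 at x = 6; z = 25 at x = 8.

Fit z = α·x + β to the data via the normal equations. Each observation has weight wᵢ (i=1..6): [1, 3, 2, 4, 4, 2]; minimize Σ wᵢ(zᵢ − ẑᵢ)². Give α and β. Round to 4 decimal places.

α = 3.0260, β = -0.6519

MᵀWM·[α, β]ᵀ = MᵀWz reads: 379·α + 55·β = 1111;  55·α + 16·β = 156.
Eliminating β: 16·(row 1) − 55·(row 2) gives 3039·α = 16·1111 − 55·156 = 9196, so α = 9196/3039.
Then β = (156 − 55·(9196/3039))/16 = -1981/3039.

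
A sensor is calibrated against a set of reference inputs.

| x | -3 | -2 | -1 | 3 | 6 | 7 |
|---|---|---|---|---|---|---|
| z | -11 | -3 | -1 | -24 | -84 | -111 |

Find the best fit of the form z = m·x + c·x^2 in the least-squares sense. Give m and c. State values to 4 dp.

m = -2.1888, c = -1.9575

MᵀM·[m, c]ᵀ = Mᵀz reads: 108·m + 550·c = -1313;  550·m + 3876·c = -8791.
(Σx·x = 108, Σx·x^2 = 550, Σx^2·x^2 = 3876, Σx·z = -1313, Σx^2·z = -8791.)
Determinant 108·3876 − 550² = 116108.
m = ((-1313)·3876 − 550·(-8791))/116108 = -127069/58054; c = (108·(-8791) − 550·(-1313))/116108 = -113639/58054.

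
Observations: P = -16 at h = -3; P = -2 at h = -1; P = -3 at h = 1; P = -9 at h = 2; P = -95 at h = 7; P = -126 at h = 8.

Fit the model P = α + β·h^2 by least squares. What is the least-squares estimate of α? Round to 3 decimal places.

α = -0.167

With design matrix X, XᵀX = [[6, 128]; [128, 6596]] and XᵀP = [-251, -12904]ᵀ.
det = 6·6596 − 128² = 23192.
α = ((-251)·6596 − 128·(-12904))/23192 = -971/5798; β = (6·(-12904) − 128·(-251))/23192 = -5662/2899.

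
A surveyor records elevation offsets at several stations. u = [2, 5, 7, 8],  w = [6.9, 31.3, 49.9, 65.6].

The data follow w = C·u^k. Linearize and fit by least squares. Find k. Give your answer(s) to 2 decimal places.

k = 1.61

Taking logs, ln w = k·ln u + ln C, so regress ln w on ln u.
Σln u = 6.3279, Σ(ln u)² = 11.1814, Σln w = 13.4687, Σln u·ln w = 23.1892.
Equations: 11.1814·k + 6.3279·ln C = 23.1892;  6.3279·k + 4·ln C = 13.4687.
Solving (det = 4.6828): k = 1.60746, ln C = 0.82420.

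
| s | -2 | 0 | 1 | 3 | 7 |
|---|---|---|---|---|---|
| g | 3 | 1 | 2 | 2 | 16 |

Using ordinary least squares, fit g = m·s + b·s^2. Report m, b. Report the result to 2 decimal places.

m = -0.44, b = 0.39

The normal equations are: 63·m + 363·b = 114;  363·m + 2499·b = 816.
Eliminating b: 2499·(row 1) − 363·(row 2) gives 25668·m = 2499·114 − 363·816 = -11322, so m = -629/1426.
Then b = (816 − 363·(-629/1426))/2499 = 557/1426.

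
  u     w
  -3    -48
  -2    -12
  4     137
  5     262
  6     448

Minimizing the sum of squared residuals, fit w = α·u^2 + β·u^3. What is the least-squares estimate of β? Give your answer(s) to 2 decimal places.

β = 1.97

The normal equations are: 2274·α + 11650·β = 24390;  11650·α + 67170·β = 139678.
(Σu^2·u^2 = 2274, Σu^2·u^3 = 11650, Σu^3·u^3 = 67170, Σu^2·w = 24390, Σu^3·w = 139678.)
Eliminating β: 67170·(row 1) − 11650·(row 2) gives 17022080·α = 67170·24390 − 11650·139678 = 11027600, so α = 137845/212776.
Then β = (139678 − 11650·(137845/212776))/67170 = 2092767/1063880.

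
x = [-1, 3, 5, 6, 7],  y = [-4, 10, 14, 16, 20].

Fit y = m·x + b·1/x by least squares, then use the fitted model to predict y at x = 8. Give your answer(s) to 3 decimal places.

Sums needed: Σx·x = 120, Σx·1/x = 5, Σ1/x·1/x = 52889/44100.
Right-hand side: Σx·y = 340, Σ1/x·y = 548/35.
So MᵀM·[m, b]ᵀ = Mᵀy: [[120, 5]; [5, 52889/44100]]·[m, b]ᵀ = [340, 548/35]ᵀ.
Δ = 120·(52889/44100) − 5² = 87403/735.
m = (340·(52889/44100) − 5·(548/35))/(87403/735) = 726493/262209; b = (120·(548/35) − 5·340)/(87403/735) = 131460/87403.
At x = 8: ŷ = (726493/262209)·(8) + (131460/87403)·(1/8) = 11722483/524418.

ŷ = 22.353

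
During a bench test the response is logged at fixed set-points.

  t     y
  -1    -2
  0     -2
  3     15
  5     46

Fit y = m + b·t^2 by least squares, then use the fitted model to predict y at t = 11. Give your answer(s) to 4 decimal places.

Entries of AᵀA: Σ1 = 4, Σt^2 = 35, Σt^2·t^2 = 707.
Moment sums: Σy = 57, Σt^2·y = 1283.
Determinant 4·707 − 35² = 1603.
m = (57·707 − 35·1283)/1603 = -658/229; b = (4·1283 − 35·57)/1603 = 3137/1603.
At t = 11: ŷ = (-658/229)·(1) + (3137/1603)·(121) = 374971/1603.

ŷ = 233.9183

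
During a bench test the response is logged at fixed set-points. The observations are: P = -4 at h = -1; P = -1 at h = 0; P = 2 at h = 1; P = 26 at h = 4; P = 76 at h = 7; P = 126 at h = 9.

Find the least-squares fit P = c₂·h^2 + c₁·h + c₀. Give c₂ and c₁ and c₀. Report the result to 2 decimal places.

c₂ = 1.40, c₁ = 1.57, c₀ = -2.21

The normal system AᵀA·[c₂, c₁, c₀]ᵀ = AᵀP is [[9220, 1136, 148]; [1136, 148, 20]; [148, 20, 6]]·[c₂, c₁, c₀]ᵀ = [14344, 1776, 225]ᵀ.
Row-reducing yields c₂ = 20951/14982, c₁ = 23447/14982, c₀ = -11041/4994.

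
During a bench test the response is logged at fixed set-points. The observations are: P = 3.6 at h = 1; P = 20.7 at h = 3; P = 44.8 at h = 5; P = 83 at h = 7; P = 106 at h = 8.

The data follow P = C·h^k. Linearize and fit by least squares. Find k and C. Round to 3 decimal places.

Taking logs, ln P = k·ln h + ln C, so regress ln P on ln h.
Σln h = 6.7334, Σ(ln h)² = 11.9079, Σln P = 17.1956, Σln h·ln P = 27.7444.
Normal system: [[11.9079, 6.7334]; [6.7334, 5]]·[k, ln C]ᵀ = [27.7444, 17.1956]ᵀ.
Δ = 11.9079·5 − (6.7334)² = 14.2007; k = (27.7444·5 − 6.7334·17.1956)/14.2007 = 1.61522, ln C = (11.9079·17.1956 − 6.7334·27.7444)/14.2007 = 1.26392, so C = exp(1.26392) = 3.53928.

k = 1.615, C = 3.539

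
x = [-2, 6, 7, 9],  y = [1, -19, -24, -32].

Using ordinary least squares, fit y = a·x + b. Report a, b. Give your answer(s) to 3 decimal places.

Compute the Gram sums: Σx·x = 170, Σx = 20, Σ1 = 4.
For Aᵀy: Σx·y = -572, Σy = -74.
So AᵀA·[a, b]ᵀ = Aᵀy: [[170, 20]; [20, 4]]·[a, b]ᵀ = [-572, -74]ᵀ.
Δ = 170·4 − 20² = 280.
a = ((-572)·4 − 20·(-74))/280 = -101/35; b = (170·(-74) − 20·(-572))/280 = -57/14.

a = -2.886, b = -4.071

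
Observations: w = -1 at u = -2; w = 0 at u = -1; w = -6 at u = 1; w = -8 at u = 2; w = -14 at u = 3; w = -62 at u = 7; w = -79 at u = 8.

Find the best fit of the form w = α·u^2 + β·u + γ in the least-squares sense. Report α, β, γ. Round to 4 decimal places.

From the data, Σu^2·u^2 = 6612, Σu^2·u = 882, Σu^2 = 132, Σu·u = 132, Σu = 18, Σ1 = 7.
Right-hand side: Σu^2·w = -8262, Σu·w = -1128, Σw = -170.
XᵀX·[α, β, γ]ᵀ = Xᵀw becomes [[6612, 882, 132]; [882, 132, 18]; [132, 18, 7]]·[α, β, γ]ᵀ = [-8262, -1128, -170]ᵀ.
Solving the 3×3 system (Gaussian elimination) gives α = -11386/11473, β = -20399/11473, γ = -11468/11473.

α = -0.9924, β = -1.7780, γ = -0.9996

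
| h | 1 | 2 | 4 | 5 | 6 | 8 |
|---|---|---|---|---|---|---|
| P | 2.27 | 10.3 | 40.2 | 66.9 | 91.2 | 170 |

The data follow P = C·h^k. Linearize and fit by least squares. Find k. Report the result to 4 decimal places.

Let Y = ln P. Fitting Y = k·ln h + ln C by least squares:
Over the data: Σln h = 7.5601, Σ(ln h)² = 12.5270, Σln P = 20.6978, Σln h·ln P = 32.2680.
Normal system: [[12.5270, 7.5601]; [7.5601, 6]]·[k, ln C]ᵀ = [32.2680, 20.6978]ᵀ.
Δ = 12.5270·6 − (7.5601)² = 18.0074; k = (32.2680·6 − 7.5601·20.6978)/18.0074 = 2.06197, ln C = (12.5270·20.6978 − 7.5601·32.2680)/18.0074 = 0.85154.

k = 2.0620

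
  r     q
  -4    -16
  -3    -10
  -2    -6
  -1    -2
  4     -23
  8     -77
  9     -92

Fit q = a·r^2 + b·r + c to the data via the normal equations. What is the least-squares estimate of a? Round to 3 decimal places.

a = -1.017

From the data, Σr^2·r^2 = 11267, Σr^2·r = 1205, Σr^2 = 191, Σr·r = 191, Σr = 11, Σ1 = 7.
Right-hand side: Σr^2·q = -13120, Σr·q = -1428, Σq = -226.
Normal equations: [[11267, 1205, 191]; [1205, 191, 11]; [191, 11, 7]]·[a, b, c]ᵀ = [-13120, -1428, -226]ᵀ.
Inverting the 3×3 Gram matrix, [a, b, c]ᵀ = [-414973/408009, -358313/408009, -61284/19429]ᵀ.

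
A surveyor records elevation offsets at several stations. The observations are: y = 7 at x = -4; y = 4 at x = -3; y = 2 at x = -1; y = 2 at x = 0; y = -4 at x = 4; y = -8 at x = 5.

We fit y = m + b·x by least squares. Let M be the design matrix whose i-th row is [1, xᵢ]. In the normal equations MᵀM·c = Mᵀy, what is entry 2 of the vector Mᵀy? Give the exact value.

Entry 2 ↔ basis x, so (Mᵀy)_{2} = Σᵢ (x)·yᵢ = (-4)·(7) + (-3)·(4) + (-1)·(2) + (0)·(2) + (4)·(-4) + (5)·(-8) = -98.

-98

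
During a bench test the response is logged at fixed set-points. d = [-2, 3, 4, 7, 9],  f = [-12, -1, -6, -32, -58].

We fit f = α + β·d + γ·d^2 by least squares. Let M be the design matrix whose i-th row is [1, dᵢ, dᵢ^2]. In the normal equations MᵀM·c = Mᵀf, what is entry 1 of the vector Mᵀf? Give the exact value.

-109

Entry 1 ↔ basis 1, so (Mᵀf)_{1} = Σᵢ fᵢ = (1)·(-12) + (1)·(-1) + (1)·(-6) + (1)·(-32) + (1)·(-58) = -109.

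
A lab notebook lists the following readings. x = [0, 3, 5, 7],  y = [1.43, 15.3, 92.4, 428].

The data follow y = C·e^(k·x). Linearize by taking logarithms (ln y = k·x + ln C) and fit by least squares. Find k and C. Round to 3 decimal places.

k = 0.821, C = 1.403

With ln yᵢ as the transformed response and xᵢ as the regressor:
AᵀA = [[83.0000, 15.0000]; [15.0000, 4]], rhs = [73.2281, 13.6708]ᵀ  (here Σx = 15.0000, Σ(x)² = 83.0000, Σln y = 13.6708, Σx·ln y = 73.2281).
Solving (det = 107.0000): k = 0.82103, ln C = 0.33882, so C = exp(0.33882) = 1.40329.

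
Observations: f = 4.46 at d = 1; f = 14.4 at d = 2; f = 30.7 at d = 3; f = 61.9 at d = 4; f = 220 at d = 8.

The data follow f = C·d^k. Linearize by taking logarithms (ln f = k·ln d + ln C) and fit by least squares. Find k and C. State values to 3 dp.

Linearized form: ln f = k·ln d + ln C. From the 5 transformed points,
Σln d = 5.2575, Σ(ln d)² = 7.9333, Σln f = 17.1058, Σln d·ln f = 22.5456.
Equations: 7.9333·k + 5.2575·ln C = 22.5456;  5.2575·k + 5·ln C = 17.1058.
Solving (det = 12.0252): k = 1.89557, ln C = 1.42797, so C = exp(1.42797) = 4.17022.

k = 1.896, C = 4.170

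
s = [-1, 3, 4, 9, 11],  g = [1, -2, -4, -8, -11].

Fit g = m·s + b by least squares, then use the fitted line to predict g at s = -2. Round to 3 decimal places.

The normal equations are: 228·m + 26·b = -216;  26·m + 5·b = -24.
det = 228·5 − 26² = 464.
m = ((-216)·5 − 26·(-24))/464 = -57/58; b = (228·(-24) − 26·(-216))/464 = 9/29.
At s = -2: ĝ = (-57/58)·(-2) + (9/29)·(1) = 66/29.

ĝ = 2.276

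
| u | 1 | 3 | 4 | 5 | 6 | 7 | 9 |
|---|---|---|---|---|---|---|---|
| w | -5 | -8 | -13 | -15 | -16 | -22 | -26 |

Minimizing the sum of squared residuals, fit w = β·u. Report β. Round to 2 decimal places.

β = -2.95

AᵀA·[β]ᵀ = Aᵀw reads: 217·β = -640.
(Σu·u = 217, Σu·w = -640.)
Hence β = -640 / 217 ≈ -2.94931.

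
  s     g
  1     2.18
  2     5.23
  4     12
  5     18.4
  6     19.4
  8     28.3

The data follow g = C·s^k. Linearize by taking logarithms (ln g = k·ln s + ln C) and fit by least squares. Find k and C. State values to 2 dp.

Taking logs, ln g = k·ln s + ln C, so regress ln g on ln s.
Σln s = 7.5601, Σ(ln s)² = 12.5270, Σln g = 14.1391, Σln s·ln g = 21.5432.
Equations: 12.5270·k + 7.5601·ln C = 21.5432;  7.5601·k + 6·ln C = 14.1391.
Slope k = (n·Σln s·ln g − Σln s·Σln g)/(n·Σ(ln s)² − (Σln s)²) = (6·21.5432 − 7.5601·14.1391)/18.0074 = 1.24204; ln C = (Σln g − k·Σln s)/n = 0.79153, so C = exp(0.79153) = 2.20677.

k = 1.24, C = 2.21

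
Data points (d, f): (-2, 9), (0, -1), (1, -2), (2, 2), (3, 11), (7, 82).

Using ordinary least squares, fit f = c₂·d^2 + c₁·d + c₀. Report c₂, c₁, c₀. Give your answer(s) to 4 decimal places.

c₂ = 1.9492, c₁ = -1.6633, c₀ = -1.8836

Entries of AᵀA: Σd^2·d^2 = 2515, Σd^2·d = 371, Σd^2 = 67, Σd·d = 67, Σd = 11, Σ1 = 6.
Moment sums: Σd^2·f = 4159, Σd·f = 591, Σf = 101.
Solving the 3×3 system (Gaussian elimination) gives c₂ = 15467/7935, c₁ = -13198/7935, c₀ = -4982/2645.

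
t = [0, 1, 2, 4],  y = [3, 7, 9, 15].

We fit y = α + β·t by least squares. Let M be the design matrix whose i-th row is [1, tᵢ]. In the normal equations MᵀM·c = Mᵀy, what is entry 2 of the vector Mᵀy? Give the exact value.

85

Entry 2 ↔ basis t, so (Mᵀy)_{2} = Σᵢ (t)·yᵢ = (0)·(3) + (1)·(7) + (2)·(9) + (4)·(15) = 85.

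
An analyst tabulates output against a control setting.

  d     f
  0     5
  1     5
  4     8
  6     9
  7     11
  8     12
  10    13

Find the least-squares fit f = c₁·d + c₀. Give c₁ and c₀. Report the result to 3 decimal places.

Compute the Gram sums: Σd·d = 266, Σd = 36, Σ1 = 7.
Right-hand side: Σd·f = 394, Σf = 63.
Determinant 266·7 − 36² = 566.
c₁ = (394·7 − 36·63)/566 = 245/283; c₀ = (266·63 − 36·394)/566 = 1287/283.

c₁ = 0.866, c₀ = 4.548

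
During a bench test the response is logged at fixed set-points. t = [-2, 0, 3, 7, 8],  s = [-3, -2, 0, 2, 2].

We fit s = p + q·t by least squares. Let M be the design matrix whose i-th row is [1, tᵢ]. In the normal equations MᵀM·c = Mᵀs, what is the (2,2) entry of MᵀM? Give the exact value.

Row 2 ↔ basis t, column 2 ↔ basis t, so (MᵀM)_{2,2} = Σᵢ (t)·(t) = (-2)·(-2) + (0)·(0) + (3)·(3) + (7)·(7) + (8)·(8) = 126.

126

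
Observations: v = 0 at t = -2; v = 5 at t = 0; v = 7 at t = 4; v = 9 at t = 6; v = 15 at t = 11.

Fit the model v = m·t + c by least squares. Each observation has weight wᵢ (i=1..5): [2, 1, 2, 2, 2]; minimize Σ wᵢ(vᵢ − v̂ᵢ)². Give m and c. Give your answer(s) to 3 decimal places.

With design matrix X, XᵀWX = [[354, 38]; [38, 9]] and XᵀWv = [494, 67]ᵀ.
Determinant 354·9 − 38² = 1742.
m = (494·9 − 38·67)/1742 = 950/871; c = (354·67 − 38·494)/1742 = 2473/871.

m = 1.091, c = 2.839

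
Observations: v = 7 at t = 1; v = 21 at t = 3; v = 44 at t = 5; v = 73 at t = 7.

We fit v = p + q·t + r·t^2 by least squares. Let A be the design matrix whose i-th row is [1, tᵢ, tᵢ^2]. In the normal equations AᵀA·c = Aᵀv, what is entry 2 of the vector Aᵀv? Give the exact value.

Entry 2 ↔ basis t, so (Aᵀv)_{2} = Σᵢ (t)·vᵢ = (1)·(7) + (3)·(21) + (5)·(44) + (7)·(73) = 801.

801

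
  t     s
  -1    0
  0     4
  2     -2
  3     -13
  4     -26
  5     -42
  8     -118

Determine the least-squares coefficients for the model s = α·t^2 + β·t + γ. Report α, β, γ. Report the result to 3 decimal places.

From the data, Σt^2·t^2 = 5075, Σt^2·t = 735, Σt^2 = 119, Σt·t = 119, Σt = 21, Σ1 = 7.
And Σt^2·s = -9143, Σt·s = -1301, Σs = -197.
Inverting the 3×3 Gram matrix, [α, β, γ]ᵀ = [-2003/1001, 829/1001, 261/77]ᵀ.

α = -2.001, β = 0.828, γ = 3.390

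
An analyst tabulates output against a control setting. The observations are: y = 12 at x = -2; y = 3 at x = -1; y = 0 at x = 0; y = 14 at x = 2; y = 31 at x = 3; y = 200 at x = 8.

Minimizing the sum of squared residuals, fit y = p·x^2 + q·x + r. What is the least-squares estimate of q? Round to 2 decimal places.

The normal system MᵀM·[p, q, r]ᵀ = Mᵀy is [[4210, 538, 82]; [538, 82, 10]; [82, 10, 6]]·[p, q, r]ᵀ = [13186, 1694, 260]ᵀ.
Inverting the 3×3 Gram matrix, [p, q, r]ᵀ = [3305/1092, 769/1092, 145/182]ᵀ.

q = 0.70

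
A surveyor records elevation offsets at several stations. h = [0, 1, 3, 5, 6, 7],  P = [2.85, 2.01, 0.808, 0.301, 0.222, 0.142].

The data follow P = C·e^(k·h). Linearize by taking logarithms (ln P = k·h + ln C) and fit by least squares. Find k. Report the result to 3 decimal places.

k = -0.437

Taking logs, ln P = k·h + ln C, so regress ln P on h.
XᵀX = [[120.0000, 22.0000]; [22.0000, 6]], rhs = [-28.6386, -3.1254]ᵀ  (here Σh = 22.0000, Σ(h)² = 120.0000, Σln P = -3.1254, Σh·ln P = -28.6386).
Solving (det = 236.0000): k = -0.43675, ln C = 1.08052.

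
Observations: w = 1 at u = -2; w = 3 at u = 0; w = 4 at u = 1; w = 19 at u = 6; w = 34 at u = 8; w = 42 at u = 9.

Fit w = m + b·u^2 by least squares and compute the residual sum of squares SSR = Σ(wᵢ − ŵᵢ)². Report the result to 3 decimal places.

SSR = 12.733

Sums needed: Σ1 = 6, Σu^2 = 186, Σu^2·u^2 = 11970.
Right-hand side: Σw = 103, Σu^2·w = 6270.
Eliminating b: 11970·(row 1) − 186·(row 2) gives 37224·m = 11970·103 − 186·6270 = 66690, so m = 3705/2068.
Then b = (6270 − 186·(3705/2068))/11970 = 3077/6204.
Residuals: -17219/6204, 2499/2068, 2656/1551, -1337/2068, 263/564, 18/517; SSR = 26331/2068.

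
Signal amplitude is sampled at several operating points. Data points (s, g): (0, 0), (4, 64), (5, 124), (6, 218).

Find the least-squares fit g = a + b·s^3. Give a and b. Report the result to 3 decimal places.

a = -0.571, b = 1.008

Normal-equation sums: Σ1 = 4, Σs^3 = 405, Σs^3·s^3 = 66377.
And Σg = 406, Σs^3·g = 66684.
So MᵀM·[a, b]ᵀ = Mᵀg: [[4, 405]; [405, 66377]]·[a, b]ᵀ = [406, 66684]ᵀ.
det = 4·66377 − 405² = 101483.
a = (406·66377 − 405·66684)/101483 = -57958/101483; b = (4·66684 − 405·406)/101483 = 102306/101483.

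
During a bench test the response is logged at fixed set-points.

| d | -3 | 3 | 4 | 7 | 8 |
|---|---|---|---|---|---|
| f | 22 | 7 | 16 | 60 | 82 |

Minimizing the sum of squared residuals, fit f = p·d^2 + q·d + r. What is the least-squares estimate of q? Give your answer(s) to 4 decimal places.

q = -2.4819

Normal-equation sums: Σd^2·d^2 = 6915, Σd^2·d = 919, Σd^2 = 147, Σd·d = 147, Σd = 19, Σ1 = 5.
And Σd^2·f = 8705, Σd·f = 1095, Σf = 187.
AᵀA·[p, q, r]ᵀ = Aᵀf becomes [[6915, 919, 147]; [919, 147, 19]; [147, 19, 5]]·[p, q, r]ᵀ = [8705, 1095, 187]ᵀ.
Inverting the 3×3 Gram matrix, [p, q, r]ᵀ = [7453/4712, -198811/80104, 13181/40052]ᵀ.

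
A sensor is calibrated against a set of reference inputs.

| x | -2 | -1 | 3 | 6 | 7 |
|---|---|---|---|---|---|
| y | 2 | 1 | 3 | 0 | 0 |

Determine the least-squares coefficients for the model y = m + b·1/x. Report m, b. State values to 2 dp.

Setting ∂/∂m … = 0 gives: 5·m + (-6/7)·b = 6;  (-6/7)·m + (1243/882)·b = -1.
det = 5·(1243/882) − (-6/7)² = 5567/882.
m = (6·(1243/882) − (-6/7)·(-1))/(5567/882) = 6702/5567; b = (5·(-1) − (-6/7)·6)/(5567/882) = 126/5567.

m = 1.20, b = 0.02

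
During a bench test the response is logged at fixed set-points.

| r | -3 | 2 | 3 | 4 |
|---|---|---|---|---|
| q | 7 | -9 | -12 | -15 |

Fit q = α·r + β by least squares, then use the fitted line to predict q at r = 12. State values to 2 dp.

With design matrix X, XᵀX = [[38, 6]; [6, 4]] and Xᵀq = [-135, -29]ᵀ.
Determinant 38·4 − 6² = 116.
α = ((-135)·4 − 6·(-29))/116 = -183/58; β = (38·(-29) − 6·(-135))/116 = -73/29.
At r = 12: q̂ = (-183/58)·(12) + (-73/29)·(1) = -1171/29.

q̂ = -40.38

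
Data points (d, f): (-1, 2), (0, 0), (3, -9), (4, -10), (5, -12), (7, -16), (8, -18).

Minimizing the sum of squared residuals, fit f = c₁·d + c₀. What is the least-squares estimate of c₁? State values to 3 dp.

c₁ = -2.239

The normal system AᵀA·[c₁, c₀]ᵀ = Aᵀf is [[164, 26]; [26, 7]]·[c₁, c₀]ᵀ = [-385, -63]ᵀ.
Determinant 164·7 − 26² = 472.
c₁ = ((-385)·7 − 26·(-63))/472 = -1057/472; c₀ = (164·(-63) − 26·(-385))/472 = -161/236.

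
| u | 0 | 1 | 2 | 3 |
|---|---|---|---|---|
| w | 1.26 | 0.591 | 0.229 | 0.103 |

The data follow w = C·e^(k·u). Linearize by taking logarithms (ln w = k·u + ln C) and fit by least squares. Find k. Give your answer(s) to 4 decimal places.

k = -0.8461

Taking logs, ln w = k·u + ln C, so regress ln w on u.
Σu = 6.0000, Σ(u)² = 14.0000, Σln w = -4.0419, Σu·ln w = -10.2931.
Equations: 14.0000·k + 6.0000·ln C = -10.2931;  6.0000·k + 4·ln C = -4.0419.
Δ = 14.0000·4 − (6.0000)² = 20.0000; k = (-10.2931·4 − 6.0000·-4.0419)/20.0000 = -0.84605, ln C = (14.0000·-4.0419 − 6.0000·-10.2931)/20.0000 = 0.25860.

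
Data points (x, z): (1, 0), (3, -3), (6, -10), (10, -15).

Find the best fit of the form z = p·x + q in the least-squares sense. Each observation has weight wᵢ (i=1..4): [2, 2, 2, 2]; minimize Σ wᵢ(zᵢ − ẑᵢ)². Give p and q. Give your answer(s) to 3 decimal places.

p = -1.717, q = 1.587

Entries of MᵀWM: Σwᵢ·x·x = 292, Σwᵢ·x = 40, Σwᵢ·1 = 8.
For MᵀWz: Σwᵢ·x·z = -438, Σwᵢ·z = -56.
Δ = 292·8 − 40² = 736.
p = ((-438)·8 − 40·(-56))/736 = -79/46; q = (292·(-56) − 40·(-438))/736 = 73/46.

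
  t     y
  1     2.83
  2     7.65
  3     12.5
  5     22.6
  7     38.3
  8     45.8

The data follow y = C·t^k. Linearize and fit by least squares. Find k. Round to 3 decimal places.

Let Y = ln y. Fitting Y = k·ln t + ln C by least squares:
Sums: Σln t = 7.4265, Σ(ln t)² = 12.3883, Σln y = 16.1884, Σln t·ln y = 24.2494.
Normal system: [[12.3883, 7.4265]; [7.4265, 6]]·[k, ln C]ᵀ = [24.2494, 16.1884]ᵀ.
Δ = 12.3883·6 − (7.4265)² = 19.1764; k = (24.2494·6 − 7.4265·16.1884)/19.1764 = 1.31789, ln C = (12.3883·16.1884 − 7.4265·24.2494)/19.1764 = 1.06683.

k = 1.318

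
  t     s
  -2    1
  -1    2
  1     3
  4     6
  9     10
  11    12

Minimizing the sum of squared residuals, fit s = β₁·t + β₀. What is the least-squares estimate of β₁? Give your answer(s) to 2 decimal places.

Forming MᵀM = [[224, 22]; [22, 6]] and Mᵀs = [245, 34]ᵀ gives MᵀM·[β₁, β₀]ᵀ = Mᵀs.
Determinant 224·6 − 22² = 860.
β₁ = (245·6 − 22·34)/860 = 361/430; β₀ = (224·34 − 22·245)/860 = 1113/430.

β₁ = 0.84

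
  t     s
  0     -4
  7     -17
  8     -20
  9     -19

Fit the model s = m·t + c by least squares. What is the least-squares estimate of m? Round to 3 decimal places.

m = -1.800

The normal equations are: 194·m + 24·c = -450;  24·m + 4·c = -60.
(Σt·t = 194, Σt = 24, Σ1 = 4, Σt·s = -450, Σs = -60.)
det = 194·4 − 24² = 200.
m = ((-450)·4 − 24·(-60))/200 = -9/5; c = (194·(-60) − 24·(-450))/200 = -21/5.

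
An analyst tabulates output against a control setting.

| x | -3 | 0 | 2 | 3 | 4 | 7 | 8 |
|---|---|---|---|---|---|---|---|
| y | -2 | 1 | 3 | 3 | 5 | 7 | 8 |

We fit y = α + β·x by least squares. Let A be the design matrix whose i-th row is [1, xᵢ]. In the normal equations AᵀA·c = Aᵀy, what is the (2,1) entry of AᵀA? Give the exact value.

21

Row 2 ↔ basis x, column 1 ↔ basis 1, so (AᵀA)_{2,1} = Σᵢ x = (-3)·(1) + (0)·(1) + (2)·(1) + (3)·(1) + (4)·(1) + (7)·(1) + (8)·(1) = 21.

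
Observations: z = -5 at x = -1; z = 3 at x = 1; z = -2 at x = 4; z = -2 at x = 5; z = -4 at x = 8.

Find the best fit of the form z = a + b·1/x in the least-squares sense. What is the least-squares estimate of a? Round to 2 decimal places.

a = -2.43

The normal equations are: 5·a + (23/40)·b = -10;  (23/40)·a + (3389/1600)·b = 33/5.
(Σ1 = 5, Σ1/x = 23/40, Σ1/x·1/x = 3389/1600, Σz = -10, Σ1/x·z = 33/5.)
Eliminating b: (3389/1600)·(row 1) − (23/40)·(row 2) gives (513/50)·a = (3389/1600)·(-10) − (23/40)·(33/5) = -19981/800, so a = -19981/8208.
Then b = ((33/5) − (23/40)·(-19981/8208))/(3389/1600) = 3875/1026.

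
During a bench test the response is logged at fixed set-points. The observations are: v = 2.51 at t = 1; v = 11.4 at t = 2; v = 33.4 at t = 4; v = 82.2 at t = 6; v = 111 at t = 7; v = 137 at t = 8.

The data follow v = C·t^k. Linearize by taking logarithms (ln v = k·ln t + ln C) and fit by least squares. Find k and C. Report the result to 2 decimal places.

k = 1.90, C = 2.66

Taking logs, ln v = k·ln t + ln C, so regress ln v on ln t.
XᵀX = [[13.7233, 7.8966]; [7.8966, 6]], rhs = [33.8460, 20.9011]ᵀ  (here Σln t = 7.8966, Σ(ln t)² = 13.7233, Σln v = 20.9011, Σln t·ln v = 33.8460).
Solving (det = 19.9843): k = 1.90296, ln C = 0.97905, so C = exp(0.97905) = 2.66192.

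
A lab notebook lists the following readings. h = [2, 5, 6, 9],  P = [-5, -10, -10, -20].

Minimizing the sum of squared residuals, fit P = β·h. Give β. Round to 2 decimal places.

Forming AᵀA = [[146]] and AᵀP = [-300]ᵀ gives AᵀA·[β]ᵀ = AᵀP.
Hence β = -300 / 146 ≈ -2.05479.

β = -2.05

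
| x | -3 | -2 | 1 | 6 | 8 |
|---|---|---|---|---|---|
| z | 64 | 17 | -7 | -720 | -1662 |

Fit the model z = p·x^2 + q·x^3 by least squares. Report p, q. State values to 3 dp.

p = -1.958, q = -3.002

Forming AᵀA = [[5490, 40270]; [40270, 309594]] and Aᵀz = [-131651, -1008335]ᵀ gives AᵀA·[p, q]ᵀ = Aᵀz.
det = 5490·309594 − 40270² = 77998160.
p = ((-131651)·309594 − 40270·(-1008335))/77998160 = -38177311/19499540; q = (5490·(-1008335) − 40270·(-131651))/77998160 = -11708669/3899908.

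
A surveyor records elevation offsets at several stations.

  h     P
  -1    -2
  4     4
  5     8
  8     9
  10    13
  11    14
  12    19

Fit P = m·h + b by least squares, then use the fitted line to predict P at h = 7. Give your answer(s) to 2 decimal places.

P̂ = 9.29

The normal system MᵀM·[m, b]ᵀ = MᵀP is [[471, 49]; [49, 7]]·[m, b]ᵀ = [642, 65]ᵀ.
Δ = 471·7 − 49² = 896.
m = (642·7 − 49·65)/896 = 187/128; b = (471·65 − 49·642)/896 = -843/896.
At h = 7: P̂ = (187/128)·(7) + (-843/896)·(1) = 65/7.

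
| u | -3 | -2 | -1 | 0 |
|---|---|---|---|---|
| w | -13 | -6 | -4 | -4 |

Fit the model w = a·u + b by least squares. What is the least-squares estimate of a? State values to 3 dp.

With design matrix A, AᵀA = [[14, -6]; [-6, 4]] and Aᵀw = [55, -27]ᵀ.
Determinant 14·4 − (-6)² = 20.
a = (55·4 − (-6)·(-27))/20 = 29/10; b = (14·(-27) − (-6)·55)/20 = -12/5.

a = 2.900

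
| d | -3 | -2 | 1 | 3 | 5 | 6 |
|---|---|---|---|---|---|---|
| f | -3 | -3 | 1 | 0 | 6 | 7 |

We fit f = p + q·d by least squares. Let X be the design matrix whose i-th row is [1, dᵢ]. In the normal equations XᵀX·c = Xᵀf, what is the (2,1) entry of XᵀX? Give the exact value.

10

Row 2 ↔ basis d, column 1 ↔ basis 1, so (XᵀX)_{2,1} = Σᵢ d = (-3)·(1) + (-2)·(1) + (1)·(1) + (3)·(1) + (5)·(1) + (6)·(1) = 10.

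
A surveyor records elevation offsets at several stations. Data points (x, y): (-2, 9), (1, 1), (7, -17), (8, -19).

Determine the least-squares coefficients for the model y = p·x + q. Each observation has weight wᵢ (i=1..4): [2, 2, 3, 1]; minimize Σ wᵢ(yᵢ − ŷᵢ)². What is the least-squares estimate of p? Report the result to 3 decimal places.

With design matrix A, AᵀWA = [[221, 27]; [27, 8]] and AᵀWy = [-543, -50]ᵀ.
det = 221·8 − 27² = 1039.
p = ((-543)·8 − 27·(-50))/1039 = -2994/1039; q = (221·(-50) − 27·(-543))/1039 = 3611/1039.

p = -2.882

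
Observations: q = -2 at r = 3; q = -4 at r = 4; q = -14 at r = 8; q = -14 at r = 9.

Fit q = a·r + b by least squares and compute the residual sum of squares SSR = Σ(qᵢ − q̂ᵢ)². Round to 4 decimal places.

SSR = 2.3846

From the data, Σr·r = 170, Σr = 24, Σ1 = 4.
For Aᵀq: Σr·q = -260, Σq = -34.
Determinant 170·4 − 24² = 104.
a = ((-260)·4 − 24·(-34))/104 = -28/13; b = (170·(-34) − 24·(-260))/104 = 115/26.
Residuals: 1/26, 5/26, -31/26, 25/26; SSR = 31/13.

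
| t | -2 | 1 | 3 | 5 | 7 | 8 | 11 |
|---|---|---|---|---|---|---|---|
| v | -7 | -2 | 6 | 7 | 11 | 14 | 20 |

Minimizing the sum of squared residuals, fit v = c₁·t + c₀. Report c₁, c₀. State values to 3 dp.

c₁ = 2.069, c₀ = -2.755

Compute the Gram sums: Σt·t = 273, Σt = 33, Σ1 = 7.
Right-hand side: Σt·v = 474, Σv = 49.
Normal equations: [[273, 33]; [33, 7]]·[c₁, c₀]ᵀ = [474, 49]ᵀ.
Eliminating c₀: 7·(row 1) − 33·(row 2) gives 822·c₁ = 7·474 − 33·49 = 1701, so c₁ = 567/274.
Then c₀ = (49 − 33·(567/274))/7 = -755/274.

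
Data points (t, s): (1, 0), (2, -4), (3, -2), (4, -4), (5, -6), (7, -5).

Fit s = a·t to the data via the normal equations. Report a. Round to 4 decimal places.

a = -0.9135

From the data, Σt·t = 104.
Right-hand side: Σt·s = -95.
Hence a = -95 / 104 ≈ -0.913462.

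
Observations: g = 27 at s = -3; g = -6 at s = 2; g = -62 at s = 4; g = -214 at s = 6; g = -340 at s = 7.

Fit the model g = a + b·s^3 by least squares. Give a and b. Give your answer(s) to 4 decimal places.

Compute the Gram sums: Σ1 = 5, Σs^3 = 604, Σs^3·s^3 = 169194.
And Σg = -595, Σs^3·g = -167589.
So XᵀX·[a, b]ᵀ = Xᵀg: [[5, 604]; [604, 169194]]·[a, b]ᵀ = [-595, -167589]ᵀ.
Determinant 5·169194 − 604² = 481154.
a = ((-595)·169194 − 604·(-167589))/481154 = 276663/240577; b = (5·(-167589) − 604·(-595))/481154 = -478565/481154.

a = 1.1500, b = -0.9946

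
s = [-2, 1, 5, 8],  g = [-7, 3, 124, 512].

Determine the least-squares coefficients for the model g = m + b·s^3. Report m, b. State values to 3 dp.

From the data, Σ1 = 4, Σs^3 = 630, Σs^3·s^3 = 277834.
For Xᵀg: Σg = 632, Σs^3·g = 277703.
Normal equations: [[4, 630]; [630, 277834]]·[m, b]ᵀ = [632, 277703]ᵀ.
Eliminating b: 277834·(row 1) − 630·(row 2) gives 714436·m = 277834·632 − 630·277703 = 638198, so m = 319099/357218.
Then b = (277703 − 630·(319099/357218))/277834 = 178163/178609.

m = 0.893, b = 0.998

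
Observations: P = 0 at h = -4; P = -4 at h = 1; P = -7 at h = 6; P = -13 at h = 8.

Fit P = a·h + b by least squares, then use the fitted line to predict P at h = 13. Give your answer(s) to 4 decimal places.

P̂ = -15.9251

Entries of AᵀA: Σh·h = 117, Σh = 11, Σ1 = 4.
For AᵀP: Σh·P = -150, ΣP = -24.
Normal equations: [[117, 11]; [11, 4]]·[a, b]ᵀ = [-150, -24]ᵀ.
det = 117·4 − 11² = 347.
a = ((-150)·4 − 11·(-24))/347 = -336/347; b = (117·(-24) − 11·(-150))/347 = -1158/347.
At h = 13: P̂ = (-336/347)·(13) + (-1158/347)·(1) = -5526/347.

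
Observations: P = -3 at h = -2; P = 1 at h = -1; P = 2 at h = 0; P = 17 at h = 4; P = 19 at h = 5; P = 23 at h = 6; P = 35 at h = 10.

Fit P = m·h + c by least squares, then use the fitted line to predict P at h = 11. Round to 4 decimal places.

P̂ = 38.5316

AᵀA·[m, c]ᵀ = AᵀP reads: 182·m + 22·c = 656;  22·m + 7·c = 94.
(Σh·h = 182, Σh = 22, Σ1 = 7, Σh·P = 656, ΣP = 94.)
det = 182·7 − 22² = 790.
m = (656·7 − 22·94)/790 = 1262/395; c = (182·94 − 22·656)/790 = 1338/395.
At h = 11: P̂ = (1262/395)·(11) + (1338/395)·(1) = 3044/79.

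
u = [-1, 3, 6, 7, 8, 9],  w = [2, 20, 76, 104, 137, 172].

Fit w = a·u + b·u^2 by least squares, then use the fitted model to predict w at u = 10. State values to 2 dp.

MᵀM·[a, b]ᵀ = Mᵀw reads: 240·a + 1826·b = 3886;  1826·a + 14436·b = 30714.
Eliminating b: 14436·(row 1) − 1826·(row 2) gives 130364·a = 14436·3886 − 1826·30714 = 14532, so a = 3633/32591.
Then b = (30714 − 1826·(3633/32591))/14436 = 68881/32591.
At u = 10: ŵ = (3633/32591)·(10) + (68881/32591)·(100) = 6924430/32591.

ŵ = 212.46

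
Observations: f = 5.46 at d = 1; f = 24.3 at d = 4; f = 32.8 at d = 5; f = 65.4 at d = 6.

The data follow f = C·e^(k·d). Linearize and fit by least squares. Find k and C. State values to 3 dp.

Let Y = ln f. Fitting Y = k·d + ln C by least squares:
XᵀX = [[78.0000, 16.0000]; [16.0000, 4]], rhs = [56.9946, 12.5589]ᵀ  (here Σd = 16.0000, Σ(d)² = 78.0000, Σln f = 12.5589, Σd·ln f = 56.9946).
Slope k = (n·Σd·ln f − Σd·Σln f)/(n·Σ(d)² − (Σd)²) = (4·56.9946 − 16.0000·12.5589)/56.0000 = 0.48279; ln C = (Σln f − k·Σd)/n = 1.20854, so C = exp(1.20854) = 3.34859.

k = 0.483, C = 3.349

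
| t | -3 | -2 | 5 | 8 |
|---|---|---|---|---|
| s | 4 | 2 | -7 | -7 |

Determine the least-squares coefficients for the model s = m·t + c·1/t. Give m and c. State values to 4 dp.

Compute the Gram sums: Σt·t = 102, Σt·1/t = 4, Σ1/t·1/t = 6001/14400.
Moment sums: Σt·s = -107, Σ1/t·s = -553/120.
Eliminating c: (6001/14400)·(row 1) − 4·(row 2) gives (63617/2400)·m = (6001/14400)·(-107) − 4·(-553/120) = -376667/14400, so m = -376667/381702.
Then c = ((-553/120) − 4·(-376667/381702))/(6001/14400) = -100920/63617.

m = -0.9868, c = -1.5864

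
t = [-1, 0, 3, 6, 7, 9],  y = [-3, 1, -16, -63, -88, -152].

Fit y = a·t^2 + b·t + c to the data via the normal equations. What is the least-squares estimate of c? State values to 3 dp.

AᵀA·[a, b, c]ᵀ = Aᵀy reads: 10340·a + 1314·b + 176·c = -19039;  1314·a + 176·b + 24·c = -2407;  176·a + 24·b + 6·c = -321.
Solving the 3×3 system (Gaussian elimination) gives a = -25443/12626, b = 83827/63130, c = 18877/63130.

c = 0.299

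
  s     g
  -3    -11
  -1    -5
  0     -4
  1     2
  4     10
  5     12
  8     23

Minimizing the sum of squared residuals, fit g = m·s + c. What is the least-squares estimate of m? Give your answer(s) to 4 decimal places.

m = 3.0682

Setting ∂/∂m … = 0 gives: 116·m + 14·c = 324;  14·m + 7·c = 27.
(Σs·s = 116, Σs = 14, Σ1 = 7, Σs·g = 324, Σg = 27.)
Δ = 116·7 − 14² = 616.
m = (324·7 − 14·27)/616 = 135/44; c = (116·27 − 14·324)/616 = -351/154.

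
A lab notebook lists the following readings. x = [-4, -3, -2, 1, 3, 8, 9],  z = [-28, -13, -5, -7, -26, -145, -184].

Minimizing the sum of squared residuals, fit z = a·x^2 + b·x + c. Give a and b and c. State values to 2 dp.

AᵀA·[a, b, c]ᵀ = Aᵀz reads: 11092·a + 1170·b + 184·c = -25010;  1170·a + 184·b + 12·c = -2740;  184·a + 12·b + 7·c = -408.
Row-reducing yields a = -1033958/511041, b = -324759/170347, c = -937876/511041.

a = -2.02, b = -1.91, c = -1.84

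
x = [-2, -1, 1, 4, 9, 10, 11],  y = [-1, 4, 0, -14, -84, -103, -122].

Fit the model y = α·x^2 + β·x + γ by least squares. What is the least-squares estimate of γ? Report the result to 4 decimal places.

The normal equations are: 31476·α + 3116·β + 324·γ = -32090;  3116·α + 324·β + 32·γ = -3186;  324·α + 32·β + 7·γ = -320.
(Σx^2·x^2 = 31476, Σx^2·x = 3116, Σx^2 = 324, Σx·x = 324, Σx = 32, Σ1 = 7, Σx^2·y = -32090, Σx·y = -3186, Σy = -320.)
Inverting the 3×3 Gram matrix, [α, β, γ]ᵀ = [-110931/111944, -64931/111944, 11211/3998]ᵀ.

γ = 2.8042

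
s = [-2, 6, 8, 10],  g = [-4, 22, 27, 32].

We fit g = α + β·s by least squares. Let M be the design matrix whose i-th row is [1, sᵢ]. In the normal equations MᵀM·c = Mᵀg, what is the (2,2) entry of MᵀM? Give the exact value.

204

Row 2 ↔ basis s, column 2 ↔ basis s, so (MᵀM)_{2,2} = Σᵢ (s)·(s) = (-2)·(-2) + (6)·(6) + (8)·(8) + (10)·(10) = 204.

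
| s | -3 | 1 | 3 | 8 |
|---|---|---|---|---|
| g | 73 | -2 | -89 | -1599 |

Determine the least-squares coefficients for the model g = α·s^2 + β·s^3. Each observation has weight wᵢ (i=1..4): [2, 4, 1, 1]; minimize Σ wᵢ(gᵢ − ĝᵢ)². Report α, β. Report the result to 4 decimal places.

AᵀWA·[α, β]ᵀ = AᵀWg reads: 4343·α + 32529·β = -101831;  32529·α + 264335·β = -825041.
Eliminating β: 264335·(row 1) − 32529·(row 2) gives 89871064·α = 264335·(-101831) − 32529·(-825041) = -79738696, so α = -9967337/11233883.
Then β = ((-825041) − 32529·(-9967337/11233883))/264335 = -33836558/11233883.

α = -0.8873, β = -3.0120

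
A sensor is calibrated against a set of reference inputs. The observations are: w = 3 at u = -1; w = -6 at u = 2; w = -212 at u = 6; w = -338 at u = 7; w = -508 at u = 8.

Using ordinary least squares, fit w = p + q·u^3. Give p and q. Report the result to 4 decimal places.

The normal equations are: 5·p + 1078·q = -1061;  1078·p + 426514·q = -421873.
Determinant 5·426514 − 1078² = 970486.
p = ((-1061)·426514 − 1078·(-421873))/970486 = 102170/44113; q = (5·(-421873) − 1078·(-1061))/970486 = -965607/970486.

p = 2.3161, q = -0.9950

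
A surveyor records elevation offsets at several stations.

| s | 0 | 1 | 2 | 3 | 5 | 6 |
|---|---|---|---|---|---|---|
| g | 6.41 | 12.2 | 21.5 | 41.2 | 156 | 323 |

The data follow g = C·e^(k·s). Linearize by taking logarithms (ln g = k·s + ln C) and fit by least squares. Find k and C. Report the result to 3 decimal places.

Taking logs, ln g = k·s + ln C, so regress ln g on s.
Σs = 17.0000, Σ(s)² = 75.0000, Σln g = 21.9733, Σs·ln g = 79.7081.
Equations: 75.0000·k + 17.0000·ln C = 79.7081;  17.0000·k + 6·ln C = 21.9733.
Δ = 75.0000·6 − (17.0000)² = 161.0000; k = (79.7081·6 − 17.0000·21.9733)/161.0000 = 0.65032, ln C = (75.0000·21.9733 − 17.0000·79.7081)/161.0000 = 1.81963, so C = exp(1.81963) = 6.16957.

k = 0.650, C = 6.170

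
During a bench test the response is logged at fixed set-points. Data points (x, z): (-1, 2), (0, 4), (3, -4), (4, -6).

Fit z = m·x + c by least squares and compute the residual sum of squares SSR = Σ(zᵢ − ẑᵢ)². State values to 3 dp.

SSR = 7.765

Setting ∂/∂m … = 0 gives: 26·m + 6·c = -38;  6·m + 4·c = -4.
(Σx·x = 26, Σx = 6, Σ1 = 4, Σx·z = -38, Σz = -4.)
Determinant 26·4 − 6² = 68.
m = ((-38)·4 − 6·(-4))/68 = -32/17; c = (26·(-4) − 6·(-38))/68 = 31/17.
Residuals: -29/17, 37/17, -3/17, -5/17; SSR = 132/17.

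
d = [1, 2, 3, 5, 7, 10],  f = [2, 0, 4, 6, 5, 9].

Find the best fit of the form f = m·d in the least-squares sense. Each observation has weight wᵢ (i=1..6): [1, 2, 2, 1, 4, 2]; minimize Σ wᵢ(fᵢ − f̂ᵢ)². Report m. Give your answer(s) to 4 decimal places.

m = 0.8393

From the data, Σwᵢ·d·d = 448.
For MᵀWf: Σwᵢ·d·f = 376.
So MᵀWM·[m]ᵀ = MᵀWf: [[448]]·[m]ᵀ = [376]ᵀ.
Hence m = 376 / 448 ≈ 0.839286.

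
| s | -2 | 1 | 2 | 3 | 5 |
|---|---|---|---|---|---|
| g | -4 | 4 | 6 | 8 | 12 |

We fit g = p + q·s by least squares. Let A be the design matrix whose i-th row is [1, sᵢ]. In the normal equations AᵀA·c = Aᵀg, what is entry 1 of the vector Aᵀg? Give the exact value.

26

Entry 1 ↔ basis 1, so (Aᵀg)_{1} = Σᵢ gᵢ = (1)·(-4) + (1)·(4) + (1)·(6) + (1)·(8) + (1)·(12) = 26.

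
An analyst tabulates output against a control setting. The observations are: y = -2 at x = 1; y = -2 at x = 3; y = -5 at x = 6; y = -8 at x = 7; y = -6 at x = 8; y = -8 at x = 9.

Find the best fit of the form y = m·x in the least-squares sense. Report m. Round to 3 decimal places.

m = -0.892

Normal-equation sums: Σx·x = 240.
For Aᵀy: Σx·y = -214.
AᵀA·[m]ᵀ = Aᵀy becomes [[240]]·[m]ᵀ = [-214]ᵀ.
Hence m = -214 / 240 ≈ -0.891667.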